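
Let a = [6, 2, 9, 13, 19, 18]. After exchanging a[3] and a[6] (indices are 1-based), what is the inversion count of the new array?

5 inversions

Positions 3 and 6 hold 9 and 18; after swapping, the array is [6, 2, 18, 13, 19, 9].
Sweep left to right; for each value list the smaller values that follow it:
6: 1
2: 0
18: 2
13: 1
19: 1
9: 0
Sum: 1 + 0 + 2 + 1 + 1 + 0 = 5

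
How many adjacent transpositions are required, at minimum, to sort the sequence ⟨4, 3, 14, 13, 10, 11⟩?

The minimum number of adjacent swaps to sort an array equals its inversion count, since every such swap removes exactly one inversion.
Count inversions — for each element, later elements that are smaller:
4: 3 → 1
3: none → 0
14: 13, 10, 11 → 3
13: 10, 11 → 2
10: none → 0
11: none → 0
Total inversions: 1 + 0 + 3 + 2 + 0 + 0 = 6

Adjacent swaps: 6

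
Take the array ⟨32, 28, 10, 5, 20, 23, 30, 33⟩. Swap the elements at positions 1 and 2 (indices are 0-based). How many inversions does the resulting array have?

There are 10 inversions.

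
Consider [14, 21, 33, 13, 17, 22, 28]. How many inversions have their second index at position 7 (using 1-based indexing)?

1 such element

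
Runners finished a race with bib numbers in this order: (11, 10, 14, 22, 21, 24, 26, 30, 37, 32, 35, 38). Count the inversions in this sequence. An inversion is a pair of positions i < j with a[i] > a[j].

Sweep left to right; for each value list the smaller values that follow it:
11 → 10 → 1
10 → none → 0
14 → none → 0
22 → 21 → 1
21 → none → 0
24 → none → 0
26 → none → 0
30 → none → 0
37 → 32, 35 → 2
32 → none → 0
35 → none → 0
38 → none → 0
Sum: 1 + 0 + 0 + 1 + 0 + 0 + 0 + 0 + 2 + 0 + 0 + 0 = 4

4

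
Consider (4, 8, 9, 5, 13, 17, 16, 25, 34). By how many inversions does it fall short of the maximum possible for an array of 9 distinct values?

Maximum inversions for 9 distinct elements is C(9, 2) = 9·8/2 = 36.
Current inversions — for each element, count later smaller elements:
4: 0
8: 1
9: 1
5: 0
13: 0
17: 1
16: 0
25: 0
34: 0
Current total: 0 + 1 + 1 + 0 + 0 + 1 + 0 + 0 + 0 = 3
Shortfall: 36 − 3 = 33

33 inversions short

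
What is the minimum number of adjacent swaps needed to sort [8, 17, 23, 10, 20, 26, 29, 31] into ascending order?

The minimum number of adjacent swaps to sort an array equals its inversion count, since every such swap removes exactly one inversion.
Count inversions — for each element, later elements that are smaller:
8: none → 0
17: 10 → 1
23: 10, 20 → 2
10: none → 0
20: none → 0
26: none → 0
29: none → 0
31: none → 0
Total inversions: 0 + 1 + 2 + 0 + 0 + 0 + 0 + 0 = 3

3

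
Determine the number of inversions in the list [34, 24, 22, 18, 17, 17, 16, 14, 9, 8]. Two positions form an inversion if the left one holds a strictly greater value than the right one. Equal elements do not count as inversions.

44 out-of-order pairs

For each element, count later entries that are smaller:
34 → 24, 22, 18, 17, 17, 16, 14, 9, 8 → 9
24 → 22, 18, 17, 17, 16, 14, 9, 8 → 8
22 → 18, 17, 17, 16, 14, 9, 8 → 7
18 → 17, 17, 16, 14, 9, 8 → 6
17 → 16, 14, 9, 8 → 4
17 → 16, 14, 9, 8 → 4
16 → 14, 9, 8 → 3
14 → 9, 8 → 2
9 → 8 → 1
8 → none → 0
Sum: 9 + 8 + 7 + 6 + 4 + 4 + 3 + 2 + 1 + 0 = 44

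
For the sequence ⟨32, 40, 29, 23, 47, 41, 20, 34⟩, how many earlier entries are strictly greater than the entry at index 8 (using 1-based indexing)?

3

The element at index 8 is 34.
Elements before it: 32, 40, 29, 23, 47, 41, 20
Those larger than 34: 40, 47, 41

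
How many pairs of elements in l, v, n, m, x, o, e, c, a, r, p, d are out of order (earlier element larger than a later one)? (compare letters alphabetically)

40

For each element, count later entries that are smaller:
l → e, c, a, d → 4
v → n, m, o, e, c, a, r, p, d → 9
n → m, e, c, a, d → 5
m → e, c, a, d → 4
x → o, e, c, a, r, p, d → 7
o → e, c, a, d → 4
e → c, a, d → 3
c → a → 1
a → none → 0
r → p, d → 2
p → d → 1
d → none → 0
Sum: 4 + 9 + 5 + 4 + 7 + 4 + 3 + 1 + 0 + 2 + 1 + 0 = 40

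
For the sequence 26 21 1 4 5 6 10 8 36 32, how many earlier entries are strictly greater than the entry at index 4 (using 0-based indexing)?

The element at index 4 is 5.
Elements before it: 26, 21, 1, 4
Those larger than 5: 26, 21

2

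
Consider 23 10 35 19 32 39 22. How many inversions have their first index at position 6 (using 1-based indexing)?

1

The element at index 6 is 39.
Elements after it: 22
Those smaller than 39: 22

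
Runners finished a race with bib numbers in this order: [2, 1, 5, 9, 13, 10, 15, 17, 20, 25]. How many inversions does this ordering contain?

Sweep left to right; for each value list the smaller values that follow it:
2 → 1 → 1
1 → none → 0
5 → none → 0
9 → none → 0
13 → 10 → 1
10 → none → 0
15 → none → 0
17 → none → 0
20 → none → 0
25 → none → 0
Sum: 1 + 0 + 0 + 0 + 1 + 0 + 0 + 0 + 0 + 0 = 2

2 inversions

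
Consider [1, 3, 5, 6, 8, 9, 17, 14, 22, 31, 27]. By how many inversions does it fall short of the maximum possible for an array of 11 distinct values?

Maximum inversions for 11 distinct elements is C(11, 2) = 11·10/2 = 55.
Current inversions — for each element, count later smaller elements:
1: 0
3: 0
5: 0
6: 0
8: 0
9: 0
17: 1
14: 0
22: 0
31: 1
27: 0
Current total: 0 + 0 + 0 + 0 + 0 + 0 + 1 + 0 + 0 + 1 + 0 = 2
Shortfall: 55 − 2 = 53

53 inversions short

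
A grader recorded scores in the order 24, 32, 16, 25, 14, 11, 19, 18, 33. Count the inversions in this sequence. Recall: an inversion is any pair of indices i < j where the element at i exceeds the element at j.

Sweep left to right; for each value list the smaller values that follow it:
24 → 16, 14, 11, 19, 18 → 5
32 → 16, 25, 14, 11, 19, 18 → 6
16 → 14, 11 → 2
25 → 14, 11, 19, 18 → 4
14 → 11 → 1
11 → none → 0
19 → 18 → 1
18 → none → 0
33 → none → 0
Sum: 5 + 6 + 2 + 4 + 1 + 0 + 1 + 0 + 0 = 19

19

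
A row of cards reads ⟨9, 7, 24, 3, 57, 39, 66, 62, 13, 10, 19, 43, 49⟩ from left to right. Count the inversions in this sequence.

Sweep left to right; for each value list the smaller values that follow it:
9: 2
7: 1
24: 4
3: 0
57: 6
39: 3
66: 6
62: 5
13: 1
10: 0
19: 0
43: 0
49: 0
Sum: 2 + 1 + 4 + 0 + 6 + 3 + 6 + 5 + 1 + 0 + 0 + 0 + 0 = 28

28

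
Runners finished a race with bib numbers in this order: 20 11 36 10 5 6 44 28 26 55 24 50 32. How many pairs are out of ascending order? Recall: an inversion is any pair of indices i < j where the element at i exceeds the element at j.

For each element, count later entries that are smaller:
20: 4
11: 3
36: 7
10: 2
5: 0
6: 0
44: 4
28: 2
26: 1
55: 3
24: 0
50: 1
32: 0
Sum: 4 + 3 + 7 + 2 + 0 + 0 + 4 + 2 + 1 + 3 + 0 + 1 + 0 = 27

27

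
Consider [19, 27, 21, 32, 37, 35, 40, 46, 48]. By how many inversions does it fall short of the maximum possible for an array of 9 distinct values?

Maximum inversions for 9 distinct elements is C(9, 2) = 9·8/2 = 36.
Current inversions — for each element, count later smaller elements:
19: 0
27: 1
21: 0
32: 0
37: 1
35: 0
40: 0
46: 0
48: 0
Current total: 0 + 1 + 0 + 0 + 1 + 0 + 0 + 0 + 0 = 2
Shortfall: 36 − 2 = 34

34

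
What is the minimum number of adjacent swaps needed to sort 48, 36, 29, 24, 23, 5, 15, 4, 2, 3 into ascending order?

43

Minimum adjacent swaps = number of inversions (each swap of adjacent out-of-order elements removes one inversion and no swap can remove more).
Count inversions — for each element, later elements that are smaller:
48: 36, 29, 24, 23, 5, 15, 4, 2, 3 → 9
36: 29, 24, 23, 5, 15, 4, 2, 3 → 8
29: 24, 23, 5, 15, 4, 2, 3 → 7
24: 23, 5, 15, 4, 2, 3 → 6
23: 5, 15, 4, 2, 3 → 5
5: 4, 2, 3 → 3
15: 4, 2, 3 → 3
4: 2, 3 → 2
2: none → 0
3: none → 0
Total inversions: 9 + 8 + 7 + 6 + 5 + 3 + 3 + 2 + 0 + 0 = 43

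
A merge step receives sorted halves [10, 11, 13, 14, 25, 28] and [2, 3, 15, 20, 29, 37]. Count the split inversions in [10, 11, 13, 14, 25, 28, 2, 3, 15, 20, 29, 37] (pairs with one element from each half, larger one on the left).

For each element r of the right run, count left-run elements greater than r:
r = 2: 10, 11, 13, 14, 25, 28 → 6
r = 3: 10, 11, 13, 14, 25, 28 → 6
r = 15: 25, 28 → 2
r = 20: 25, 28 → 2
r = 29: none → 0
r = 37: none → 0
Cross-inversions: 6 + 6 + 2 + 2 + 0 + 0 = 16

16 split inversions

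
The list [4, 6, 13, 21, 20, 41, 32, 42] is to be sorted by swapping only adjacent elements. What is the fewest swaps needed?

Each adjacent swap fixes exactly one inversion, so the minimum swap count equals the number of inversions.
Count inversions — for each element, later elements that are smaller:
4: none → 0
6: none → 0
13: none → 0
21: 20 → 1
20: none → 0
41: 32 → 1
32: none → 0
42: none → 0
Total inversions: 0 + 0 + 0 + 1 + 0 + 1 + 0 + 0 = 2

2 swaps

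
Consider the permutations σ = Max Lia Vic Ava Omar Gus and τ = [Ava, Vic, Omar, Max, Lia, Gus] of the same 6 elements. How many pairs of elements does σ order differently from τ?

Assign each item its position (1..6) in the first ordering, then rewrite the second ordering as that position sequence:
positions: Max→1, Lia→2, Vic→3, Ava→4, Omar→5, Gus→6
second ordering as positions: [4, 3, 5, 1, 2, 6]
Discordant pairs = inversions in this position sequence.
4: 3, 1, 2 → 3
3: 1, 2 → 2
5: 1, 2 → 2
1: 0
2: 0
6: 0
Total: 3 + 2 + 2 + 0 + 0 + 0 = 7

7 discordant pairs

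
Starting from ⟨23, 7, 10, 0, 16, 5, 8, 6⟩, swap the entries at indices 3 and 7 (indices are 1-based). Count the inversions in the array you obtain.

17

Positions 3 and 7 hold 10 and 8; after swapping, the array is [23, 7, 8, 0, 16, 5, 10, 6].
Sweep left to right; for each value list the smaller values that follow it:
23 → 7, 8, 0, 16, 5, 10, 6 → 7
7 → 0, 5, 6 → 3
8 → 0, 5, 6 → 3
0 → none → 0
16 → 5, 10, 6 → 3
5 → none → 0
10 → 6 → 1
6 → none → 0
Sum: 7 + 3 + 3 + 0 + 3 + 0 + 1 + 0 = 17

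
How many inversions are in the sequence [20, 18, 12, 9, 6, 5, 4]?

Element-by-element contributions:
20 → 18, 12, 9, 6, 5, 4 → 6
18 → 12, 9, 6, 5, 4 → 5
12 → 9, 6, 5, 4 → 4
9 → 6, 5, 4 → 3
6 → 5, 4 → 2
5 → 4 → 1
4 → none → 0
Sum: 6 + 5 + 4 + 3 + 2 + 1 + 0 = 21

There are 21 out-of-order pairs.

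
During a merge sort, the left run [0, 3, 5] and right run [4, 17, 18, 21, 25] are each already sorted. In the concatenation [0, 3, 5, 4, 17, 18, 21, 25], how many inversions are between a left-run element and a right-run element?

1 cross-inversion

Take each right-half value and tally the left-half values above it:
r = 4: 5 → 1
r = 17: none → 0
r = 18: none → 0
r = 21: none → 0
r = 25: none → 0
Cross-inversions: 1 + 0 + 0 + 0 + 0 = 1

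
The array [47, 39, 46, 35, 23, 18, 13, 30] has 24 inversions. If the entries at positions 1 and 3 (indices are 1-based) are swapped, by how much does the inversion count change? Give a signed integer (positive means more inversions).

Positions 1 and 3 hold 47 and 46; after swapping, the array is [46, 39, 47, 35, 23, 18, 13, 30].
Count, for each position, how many later elements it exceeds:
46: 6
39: 5
47: 5
35: 4
23: 2
18: 1
13: 0
30: 0
Sum: 6 + 5 + 5 + 4 + 2 + 1 + 0 + 0 = 23
Change: 23 − 24 = -1

-1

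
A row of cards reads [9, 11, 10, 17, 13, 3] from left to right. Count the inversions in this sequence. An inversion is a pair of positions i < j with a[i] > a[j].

Sweep left to right; for each value list the smaller values that follow it:
9 → 3 → 1
11 → 10, 3 → 2
10 → 3 → 1
17 → 13, 3 → 2
13 → 3 → 1
3 → none → 0
Sum: 1 + 2 + 1 + 2 + 1 + 0 = 7

7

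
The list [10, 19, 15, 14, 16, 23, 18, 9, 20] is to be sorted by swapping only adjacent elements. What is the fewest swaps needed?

Minimum adjacent swaps = number of inversions (each swap of adjacent out-of-order elements removes one inversion and no swap can remove more).
Count inversions — for each element, later elements that are smaller:
10: 9 → 1
19: 15, 14, 16, 18, 9 → 5
15: 14, 9 → 2
14: 9 → 1
16: 9 → 1
23: 18, 9, 20 → 3
18: 9 → 1
9: none → 0
20: none → 0
Total inversions: 1 + 5 + 2 + 1 + 1 + 3 + 1 + 0 + 0 = 14

14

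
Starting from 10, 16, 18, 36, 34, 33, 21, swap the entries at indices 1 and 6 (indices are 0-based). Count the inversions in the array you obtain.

There are 9 inversions.

Positions 1 and 6 hold 16 and 21; after swapping, the array is [10, 21, 18, 36, 34, 33, 16].
Sweep left to right; for each value list the smaller values that follow it:
10: 0
21: 2
18: 1
36: 3
34: 2
33: 1
16: 0
Sum: 0 + 2 + 1 + 3 + 2 + 1 + 0 = 9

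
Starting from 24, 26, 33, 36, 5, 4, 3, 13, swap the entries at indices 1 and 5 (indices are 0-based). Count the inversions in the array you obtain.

16

Positions 1 and 5 hold 26 and 4; after swapping, the array is [24, 4, 33, 36, 5, 26, 3, 13].
Sweep left to right; for each value list the smaller values that follow it:
24 → 4, 5, 3, 13 → 4
4 → 3 → 1
33 → 5, 26, 3, 13 → 4
36 → 5, 26, 3, 13 → 4
5 → 3 → 1
26 → 3, 13 → 2
3 → none → 0
13 → none → 0
Sum: 4 + 1 + 4 + 4 + 1 + 2 + 0 + 0 = 16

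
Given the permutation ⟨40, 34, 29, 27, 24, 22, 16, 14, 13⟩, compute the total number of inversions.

36 inversions

Sweep left to right; for each value list the smaller values that follow it:
40: 8
34: 7
29: 6
27: 5
24: 4
22: 3
16: 2
14: 1
13: 0
Sum: 8 + 7 + 6 + 5 + 4 + 3 + 2 + 1 + 0 = 36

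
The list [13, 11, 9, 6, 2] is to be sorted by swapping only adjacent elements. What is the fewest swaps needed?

10 adjacent swaps

Each adjacent swap fixes exactly one inversion, so the minimum swap count equals the number of inversions.
Count inversions — for each element, later elements that are smaller:
13: 11, 9, 6, 2 → 4
11: 9, 6, 2 → 3
9: 6, 2 → 2
6: 2 → 1
2: none → 0
Total inversions: 4 + 3 + 2 + 1 + 0 = 10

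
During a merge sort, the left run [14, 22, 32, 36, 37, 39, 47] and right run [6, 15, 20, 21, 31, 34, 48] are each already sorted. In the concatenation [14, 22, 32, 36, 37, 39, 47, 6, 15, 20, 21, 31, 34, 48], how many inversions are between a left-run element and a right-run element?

34

Count, for every r in R, how many entries of L exceed r:
r = 6: 14, 22, 32, 36, 37, 39, 47 → 7
r = 15: 22, 32, 36, 37, 39, 47 → 6
r = 20: 22, 32, 36, 37, 39, 47 → 6
r = 21: 22, 32, 36, 37, 39, 47 → 6
r = 31: 32, 36, 37, 39, 47 → 5
r = 34: 36, 37, 39, 47 → 4
r = 48: none → 0
Cross-inversions: 7 + 6 + 6 + 6 + 5 + 4 + 0 = 34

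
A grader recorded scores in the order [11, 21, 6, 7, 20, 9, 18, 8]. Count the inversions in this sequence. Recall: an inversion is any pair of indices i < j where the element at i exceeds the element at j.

There are 15 inversions.

Sweep left to right; for each value list the smaller values that follow it:
11: 4
21: 6
6: 0
7: 0
20: 3
9: 1
18: 1
8: 0
Sum: 4 + 6 + 0 + 0 + 3 + 1 + 1 + 0 = 15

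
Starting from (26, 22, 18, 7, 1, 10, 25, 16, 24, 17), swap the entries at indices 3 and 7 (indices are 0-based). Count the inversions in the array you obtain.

28 inversions

Positions 3 and 7 hold 7 and 16; after swapping, the array is [26, 22, 18, 16, 1, 10, 25, 7, 24, 17].
Element-by-element contributions:
26: 9
22: 6
18: 5
16: 3
1: 0
10: 1
25: 3
7: 0
24: 1
17: 0
Sum: 9 + 6 + 5 + 3 + 0 + 1 + 3 + 0 + 1 + 0 = 28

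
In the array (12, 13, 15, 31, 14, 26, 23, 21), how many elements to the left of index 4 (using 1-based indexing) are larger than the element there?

0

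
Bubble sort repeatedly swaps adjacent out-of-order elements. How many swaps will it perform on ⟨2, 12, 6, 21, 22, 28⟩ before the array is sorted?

The minimum number of adjacent swaps to sort an array equals its inversion count, since every such swap removes exactly one inversion.
Count inversions — for each element, later elements that are smaller:
2: none → 0
12: 6 → 1
6: none → 0
21: none → 0
22: none → 0
28: none → 0
Total inversions: 0 + 1 + 0 + 0 + 0 + 0 = 1

1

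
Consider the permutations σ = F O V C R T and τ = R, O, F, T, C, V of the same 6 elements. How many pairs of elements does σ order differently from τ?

8 discordant pairs

Assign each item its position (1..6) in the first ordering, then rewrite the second ordering as that position sequence:
positions: F→1, O→2, V→3, C→4, R→5, T→6
second ordering as positions: [5, 2, 1, 6, 4, 3]
Discordant pairs = inversions in this position sequence.
5: 2, 1, 4, 3 → 4
2: 1 → 1
1: 0
6: 4, 3 → 2
4: 3 → 1
3: 0
Total: 4 + 1 + 0 + 2 + 1 + 0 = 8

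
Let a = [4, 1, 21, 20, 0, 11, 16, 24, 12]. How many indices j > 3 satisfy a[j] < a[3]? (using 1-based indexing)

5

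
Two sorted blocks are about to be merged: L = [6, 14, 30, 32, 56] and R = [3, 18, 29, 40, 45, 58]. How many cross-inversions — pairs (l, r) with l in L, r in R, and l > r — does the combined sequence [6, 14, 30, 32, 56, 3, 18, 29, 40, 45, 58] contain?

Count, for every r in R, how many entries of L exceed r:
r = 3: 6, 14, 30, 32, 56 → 5
r = 18: 30, 32, 56 → 3
r = 29: 30, 32, 56 → 3
r = 40: 56 → 1
r = 45: 56 → 1
r = 58: none → 0
Cross-inversions: 5 + 3 + 3 + 1 + 1 + 0 = 13

13 split inversions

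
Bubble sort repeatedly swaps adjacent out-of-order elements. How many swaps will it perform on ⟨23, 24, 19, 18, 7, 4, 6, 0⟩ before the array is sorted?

26

Each adjacent swap fixes exactly one inversion, so the minimum swap count equals the number of inversions.
Count inversions — for each element, later elements that are smaller:
23: 19, 18, 7, 4, 6, 0 → 6
24: 19, 18, 7, 4, 6, 0 → 6
19: 18, 7, 4, 6, 0 → 5
18: 7, 4, 6, 0 → 4
7: 4, 6, 0 → 3
4: 0 → 1
6: 0 → 1
0: none → 0
Total inversions: 6 + 6 + 5 + 4 + 3 + 1 + 1 + 0 = 26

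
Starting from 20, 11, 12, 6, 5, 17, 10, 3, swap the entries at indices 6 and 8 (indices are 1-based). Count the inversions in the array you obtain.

18 inversions

Positions 6 and 8 hold 17 and 3; after swapping, the array is [20, 11, 12, 6, 5, 3, 10, 17].
Sweep left to right; for each value list the smaller values that follow it:
20 → 11, 12, 6, 5, 3, 10, 17 → 7
11 → 6, 5, 3, 10 → 4
12 → 6, 5, 3, 10 → 4
6 → 5, 3 → 2
5 → 3 → 1
3 → none → 0
10 → none → 0
17 → none → 0
Sum: 7 + 4 + 4 + 2 + 1 + 0 + 0 + 0 = 18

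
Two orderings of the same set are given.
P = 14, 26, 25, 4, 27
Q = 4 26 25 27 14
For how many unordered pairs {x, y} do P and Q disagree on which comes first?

Disagreeing pairs: 6

Assign each item its position (1..5) in the first ordering, then rewrite the second ordering as that position sequence:
positions: 14→1, 26→2, 25→3, 4→4, 27→5
second ordering as positions: [4, 2, 3, 5, 1]
Discordant pairs = inversions in this position sequence.
4: 2, 3, 1 → 3
2: 1 → 1
3: 1 → 1
5: 1 → 1
1: 0
Total: 3 + 1 + 1 + 1 + 0 = 6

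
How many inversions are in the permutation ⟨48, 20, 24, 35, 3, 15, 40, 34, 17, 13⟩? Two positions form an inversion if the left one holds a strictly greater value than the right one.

There are 29 out-of-order pairs.

Sweep left to right; for each value list the smaller values that follow it:
48 → 20, 24, 35, 3, 15, 40, 34, 17, 13 → 9
20 → 3, 15, 17, 13 → 4
24 → 3, 15, 17, 13 → 4
35 → 3, 15, 34, 17, 13 → 5
3 → none → 0
15 → 13 → 1
40 → 34, 17, 13 → 3
34 → 17, 13 → 2
17 → 13 → 1
13 → none → 0
Sum: 9 + 4 + 4 + 5 + 0 + 1 + 3 + 2 + 1 + 0 = 29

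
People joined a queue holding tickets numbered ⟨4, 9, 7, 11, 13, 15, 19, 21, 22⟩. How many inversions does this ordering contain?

For each element, count later entries that are smaller:
4: 0
9: 1
7: 0
11: 0
13: 0
15: 0
19: 0
21: 0
22: 0
Sum: 0 + 1 + 0 + 0 + 0 + 0 + 0 + 0 + 0 = 1

1 inversion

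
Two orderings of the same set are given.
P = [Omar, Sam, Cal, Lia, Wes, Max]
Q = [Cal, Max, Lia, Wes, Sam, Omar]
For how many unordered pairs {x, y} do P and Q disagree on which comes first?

Assign each item its position (1..6) in the first ordering, then rewrite the second ordering as that position sequence:
positions: Omar→1, Sam→2, Cal→3, Lia→4, Wes→5, Max→6
second ordering as positions: [3, 6, 4, 5, 2, 1]
Discordant pairs = inversions in this position sequence.
3: 2, 1 → 2
6: 4, 5, 2, 1 → 4
4: 2, 1 → 2
5: 2, 1 → 2
2: 1 → 1
1: 0
Total: 2 + 4 + 2 + 2 + 1 + 0 = 11

There are 11 disagreeing pairs.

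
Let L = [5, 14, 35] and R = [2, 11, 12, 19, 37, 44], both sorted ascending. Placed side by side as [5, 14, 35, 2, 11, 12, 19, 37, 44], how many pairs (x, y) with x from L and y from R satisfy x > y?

8 cross-inversions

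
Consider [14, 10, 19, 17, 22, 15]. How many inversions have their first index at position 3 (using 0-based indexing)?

1

The element at index 3 is 17.
Elements after it: 22, 15
Those smaller than 17: 15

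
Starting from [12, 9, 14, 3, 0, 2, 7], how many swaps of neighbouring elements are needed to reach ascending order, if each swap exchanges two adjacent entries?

The minimum number of adjacent swaps to sort an array equals its inversion count, since every such swap removes exactly one inversion.
Count inversions — for each element, later elements that are smaller:
12: 9, 3, 0, 2, 7 → 5
9: 3, 0, 2, 7 → 4
14: 3, 0, 2, 7 → 4
3: 0, 2 → 2
0: none → 0
2: none → 0
7: none → 0
Total inversions: 5 + 4 + 4 + 2 + 0 + 0 + 0 = 15

15 adjacent swaps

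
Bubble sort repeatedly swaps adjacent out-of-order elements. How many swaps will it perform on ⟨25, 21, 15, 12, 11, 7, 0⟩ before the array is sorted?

The minimum number of adjacent swaps to sort an array equals its inversion count, since every such swap removes exactly one inversion.
Count inversions — for each element, later elements that are smaller:
25: 21, 15, 12, 11, 7, 0 → 6
21: 15, 12, 11, 7, 0 → 5
15: 12, 11, 7, 0 → 4
12: 11, 7, 0 → 3
11: 7, 0 → 2
7: 0 → 1
0: none → 0
Total inversions: 6 + 5 + 4 + 3 + 2 + 1 + 0 = 21

21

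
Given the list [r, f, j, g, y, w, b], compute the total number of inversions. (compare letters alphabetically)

11

Listing every pair i<j with a[i]>a[j] (using 1-based positions):
(1,2): r > f
(1,3): r > j
(1,4): r > g
(1,7): r > b
(2,7): f > b
(3,4): j > g
(3,7): j > b
(4,7): g > b
(5,6): y > w
(5,7): y > b
(6,7): w > b
That's 11 pairs.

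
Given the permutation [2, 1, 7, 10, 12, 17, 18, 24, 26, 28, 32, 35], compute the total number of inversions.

Element-by-element contributions:
2: 1
1: 0
7: 0
10: 0
12: 0
17: 0
18: 0
24: 0
26: 0
28: 0
32: 0
35: 0
Sum: 1 + 0 + 0 + 0 + 0 + 0 + 0 + 0 + 0 + 0 + 0 + 0 = 1

1 inversion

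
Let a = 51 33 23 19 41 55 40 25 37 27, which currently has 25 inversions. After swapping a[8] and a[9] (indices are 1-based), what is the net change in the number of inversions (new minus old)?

Positions 8 and 9 hold 25 and 37; after swapping, the array is [51, 33, 23, 19, 41, 55, 40, 37, 25, 27].
Count, for each position, how many later elements it exceeds:
51 → 33, 23, 19, 41, 40, 37, 25, 27 → 8
33 → 23, 19, 25, 27 → 4
23 → 19 → 1
19 → none → 0
41 → 40, 37, 25, 27 → 4
55 → 40, 37, 25, 27 → 4
40 → 37, 25, 27 → 3
37 → 25, 27 → 2
25 → none → 0
27 → none → 0
Sum: 8 + 4 + 1 + 0 + 4 + 4 + 3 + 2 + 0 + 0 = 26
Change: 26 − 25 = +1

+1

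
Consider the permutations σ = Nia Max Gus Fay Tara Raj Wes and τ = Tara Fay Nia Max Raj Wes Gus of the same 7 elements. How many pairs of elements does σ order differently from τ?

9

Assign each item its position (1..7) in the first ordering, then rewrite the second ordering as that position sequence:
positions: Nia→1, Max→2, Gus→3, Fay→4, Tara→5, Raj→6, Wes→7
second ordering as positions: [5, 4, 1, 2, 6, 7, 3]
Discordant pairs = inversions in this position sequence.
5: 4, 1, 2, 3 → 4
4: 1, 2, 3 → 3
1: 0
2: 0
6: 3 → 1
7: 3 → 1
3: 0
Total: 4 + 3 + 0 + 0 + 1 + 1 + 0 = 9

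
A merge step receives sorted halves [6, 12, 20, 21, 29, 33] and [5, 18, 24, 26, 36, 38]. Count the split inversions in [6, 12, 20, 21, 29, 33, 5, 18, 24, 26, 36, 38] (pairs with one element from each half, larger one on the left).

There are 14 cross-inversions.

Count, for every r in R, how many entries of L exceed r:
r = 5: 6, 12, 20, 21, 29, 33 → 6
r = 18: 20, 21, 29, 33 → 4
r = 24: 29, 33 → 2
r = 26: 29, 33 → 2
r = 36: none → 0
r = 38: none → 0
Cross-inversions: 6 + 4 + 2 + 2 + 0 + 0 = 14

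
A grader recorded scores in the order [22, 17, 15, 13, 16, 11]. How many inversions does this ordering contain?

13 inversions

Count, for each position, how many later elements it exceeds:
22 → 17, 15, 13, 16, 11 → 5
17 → 15, 13, 16, 11 → 4
15 → 13, 11 → 2
13 → 11 → 1
16 → 11 → 1
11 → none → 0
Sum: 5 + 4 + 2 + 1 + 1 + 0 = 13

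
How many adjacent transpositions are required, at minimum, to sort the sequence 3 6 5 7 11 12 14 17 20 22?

1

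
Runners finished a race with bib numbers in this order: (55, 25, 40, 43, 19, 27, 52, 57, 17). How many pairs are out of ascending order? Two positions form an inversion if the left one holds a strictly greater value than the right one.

Element-by-element contributions:
55: 7
25: 2
40: 3
43: 3
19: 1
27: 1
52: 1
57: 1
17: 0
Sum: 7 + 2 + 3 + 3 + 1 + 1 + 1 + 1 + 0 = 19

19 out-of-order pairs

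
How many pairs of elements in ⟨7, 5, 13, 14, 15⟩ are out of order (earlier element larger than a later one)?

Inversion pairs (indices are 1-based):
(1,2): 7 > 5
That's 1 pair.

1 inversion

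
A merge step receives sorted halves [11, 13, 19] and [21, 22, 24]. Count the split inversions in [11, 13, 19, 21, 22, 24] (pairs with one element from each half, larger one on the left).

0 cross-inversions

Take each right-half value and tally the left-half values above it:
r = 21: none → 0
r = 22: none → 0
r = 24: none → 0
Cross-inversions: 0 + 0 + 0 = 0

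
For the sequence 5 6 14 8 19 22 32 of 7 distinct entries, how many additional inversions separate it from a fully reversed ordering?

20 inversions short

Maximum inversions for 7 distinct elements is C(7, 2) = 7·6/2 = 21.
Current inversions — for each element, count later smaller elements:
5: 0
6: 0
14: 1
8: 0
19: 0
22: 0
32: 0
Current total: 0 + 0 + 1 + 0 + 0 + 0 + 0 = 1
Shortfall: 21 − 1 = 20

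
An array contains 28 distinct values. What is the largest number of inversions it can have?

The maximum occurs when the array is in strictly decreasing order: every one of the C(28, 2) pairs is inverted.
C(28, 2) = 28·27/2 = 378

378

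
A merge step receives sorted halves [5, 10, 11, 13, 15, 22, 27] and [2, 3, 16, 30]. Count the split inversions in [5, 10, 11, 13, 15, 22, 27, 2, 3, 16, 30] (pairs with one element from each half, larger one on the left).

16 split inversions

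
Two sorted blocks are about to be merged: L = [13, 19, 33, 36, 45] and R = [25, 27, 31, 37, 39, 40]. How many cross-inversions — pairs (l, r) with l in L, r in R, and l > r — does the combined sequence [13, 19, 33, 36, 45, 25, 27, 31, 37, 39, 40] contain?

Take each right-half value and tally the left-half values above it:
r = 25: 33, 36, 45 → 3
r = 27: 33, 36, 45 → 3
r = 31: 33, 36, 45 → 3
r = 37: 45 → 1
r = 39: 45 → 1
r = 40: 45 → 1
Cross-inversions: 3 + 3 + 3 + 1 + 1 + 1 = 12

12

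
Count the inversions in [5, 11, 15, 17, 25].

0 out-of-order pairs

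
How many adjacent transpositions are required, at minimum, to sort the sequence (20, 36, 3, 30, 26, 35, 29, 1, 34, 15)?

Minimum adjacent swaps = number of inversions (each swap of adjacent out-of-order elements removes one inversion and no swap can remove more).
Count inversions — for each element, later elements that are smaller:
20: 3, 1, 15 → 3
36: 3, 30, 26, 35, 29, 1, 34, 15 → 8
3: 1 → 1
30: 26, 29, 1, 15 → 4
26: 1, 15 → 2
35: 29, 1, 34, 15 → 4
29: 1, 15 → 2
1: none → 0
34: 15 → 1
15: none → 0
Total inversions: 3 + 8 + 1 + 4 + 2 + 4 + 2 + 0 + 1 + 0 = 25

25 swaps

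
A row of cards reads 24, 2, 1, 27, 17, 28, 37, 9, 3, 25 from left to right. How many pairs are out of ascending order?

Element-by-element contributions:
24 → 2, 1, 17, 9, 3 → 5
2 → 1 → 1
1 → none → 0
27 → 17, 9, 3, 25 → 4
17 → 9, 3 → 2
28 → 9, 3, 25 → 3
37 → 9, 3, 25 → 3
9 → 3 → 1
3 → none → 0
25 → none → 0
Sum: 5 + 1 + 0 + 4 + 2 + 3 + 3 + 1 + 0 + 0 = 19

19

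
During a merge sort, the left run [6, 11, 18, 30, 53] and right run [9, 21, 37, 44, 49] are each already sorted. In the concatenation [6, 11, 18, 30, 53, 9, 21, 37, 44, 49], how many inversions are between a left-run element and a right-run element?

Take each right-half value and tally the left-half values above it:
r = 9: 11, 18, 30, 53 → 4
r = 21: 30, 53 → 2
r = 37: 53 → 1
r = 44: 53 → 1
r = 49: 53 → 1
Cross-inversions: 4 + 2 + 1 + 1 + 1 = 9

9 split inversions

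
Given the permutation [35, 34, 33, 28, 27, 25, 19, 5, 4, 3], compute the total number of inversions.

There are 45 out-of-order pairs.

Count, for each position, how many later elements it exceeds:
35 → 34, 33, 28, 27, 25, 19, 5, 4, 3 → 9
34 → 33, 28, 27, 25, 19, 5, 4, 3 → 8
33 → 28, 27, 25, 19, 5, 4, 3 → 7
28 → 27, 25, 19, 5, 4, 3 → 6
27 → 25, 19, 5, 4, 3 → 5
25 → 19, 5, 4, 3 → 4
19 → 5, 4, 3 → 3
5 → 4, 3 → 2
4 → 3 → 1
3 → none → 0
Sum: 9 + 8 + 7 + 6 + 5 + 4 + 3 + 2 + 1 + 0 = 45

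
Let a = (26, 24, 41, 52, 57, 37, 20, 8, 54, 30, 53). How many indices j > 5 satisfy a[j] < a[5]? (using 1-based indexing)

6

The element at index 5 is 57.
Elements after it: 37, 20, 8, 54, 30, 53
Those smaller than 57: 37, 20, 8, 54, 30, 53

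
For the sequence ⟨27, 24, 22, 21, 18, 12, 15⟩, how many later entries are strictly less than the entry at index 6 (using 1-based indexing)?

0 such elements

The element at index 6 is 12.
Elements after it: 15
None of them are smaller than 12.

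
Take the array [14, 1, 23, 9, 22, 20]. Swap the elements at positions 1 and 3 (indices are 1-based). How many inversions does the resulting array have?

Positions 1 and 3 hold 14 and 23; after swapping, the array is [23, 1, 14, 9, 22, 20].
Sweep left to right; for each value list the smaller values that follow it:
23: 5
1: 0
14: 1
9: 0
22: 1
20: 0
Sum: 5 + 0 + 1 + 0 + 1 + 0 = 7

7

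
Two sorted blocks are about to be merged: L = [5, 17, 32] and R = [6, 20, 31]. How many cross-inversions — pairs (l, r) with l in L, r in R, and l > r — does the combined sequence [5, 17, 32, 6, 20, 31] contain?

Split inversions: 4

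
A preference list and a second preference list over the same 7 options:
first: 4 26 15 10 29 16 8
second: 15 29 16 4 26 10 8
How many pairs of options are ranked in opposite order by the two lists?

Pairs: 8

Assign each item its position (1..7) in the first ordering, then rewrite the second ordering as that position sequence:
positions: 4→1, 26→2, 15→3, 10→4, 29→5, 16→6, 8→7
second ordering as positions: [3, 5, 6, 1, 2, 4, 7]
Discordant pairs = inversions in this position sequence.
3: 1, 2 → 2
5: 1, 2, 4 → 3
6: 1, 2, 4 → 3
1: 0
2: 0
4: 0
7: 0
Total: 2 + 3 + 3 + 0 + 0 + 0 + 0 = 8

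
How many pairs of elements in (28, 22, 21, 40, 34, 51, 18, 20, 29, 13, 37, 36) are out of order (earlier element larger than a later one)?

Element-by-element contributions:
28 → 22, 21, 18, 20, 13 → 5
22 → 21, 18, 20, 13 → 4
21 → 18, 20, 13 → 3
40 → 34, 18, 20, 29, 13, 37, 36 → 7
34 → 18, 20, 29, 13 → 4
51 → 18, 20, 29, 13, 37, 36 → 6
18 → 13 → 1
20 → 13 → 1
29 → 13 → 1
13 → none → 0
37 → 36 → 1
36 → none → 0
Sum: 5 + 4 + 3 + 7 + 4 + 6 + 1 + 1 + 1 + 0 + 1 + 0 = 33

There are 33 inversions.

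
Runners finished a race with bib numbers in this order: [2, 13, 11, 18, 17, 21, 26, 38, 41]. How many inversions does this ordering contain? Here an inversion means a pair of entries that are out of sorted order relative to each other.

There are 2 inversions.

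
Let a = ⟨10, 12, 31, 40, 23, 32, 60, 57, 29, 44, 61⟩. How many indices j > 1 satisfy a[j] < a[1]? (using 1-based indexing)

0

The element at index 1 is 10.
Elements after it: 12, 31, 40, 23, 32, 60, 57, 29, 44, 61
None of them are smaller than 10.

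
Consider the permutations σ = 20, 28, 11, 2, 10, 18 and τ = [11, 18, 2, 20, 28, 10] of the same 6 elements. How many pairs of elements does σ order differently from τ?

Assign each item its position (1..6) in the first ordering, then rewrite the second ordering as that position sequence:
positions: 20→1, 28→2, 11→3, 2→4, 10→5, 18→6
second ordering as positions: [3, 6, 4, 1, 2, 5]
Discordant pairs = inversions in this position sequence.
3: 1, 2 → 2
6: 4, 1, 2, 5 → 4
4: 1, 2 → 2
1: 0
2: 0
5: 0
Total: 2 + 4 + 2 + 0 + 0 + 0 = 8

8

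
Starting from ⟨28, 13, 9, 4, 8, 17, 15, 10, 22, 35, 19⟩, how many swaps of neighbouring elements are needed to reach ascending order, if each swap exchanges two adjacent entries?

Each adjacent swap fixes exactly one inversion, so the minimum swap count equals the number of inversions.
Count inversions — for each element, later elements that are smaller:
28: 13, 9, 4, 8, 17, 15, 10, 22, 19 → 9
13: 9, 4, 8, 10 → 4
9: 4, 8 → 2
4: none → 0
8: none → 0
17: 15, 10 → 2
15: 10 → 1
10: none → 0
22: 19 → 1
35: 19 → 1
19: none → 0
Total inversions: 9 + 4 + 2 + 0 + 0 + 2 + 1 + 0 + 1 + 1 + 0 = 20

20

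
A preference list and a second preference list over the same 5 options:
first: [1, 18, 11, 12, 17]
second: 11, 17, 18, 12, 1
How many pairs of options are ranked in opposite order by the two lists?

7

Assign each item its position (1..5) in the first ordering, then rewrite the second ordering as that position sequence:
positions: 1→1, 18→2, 11→3, 12→4, 17→5
second ordering as positions: [3, 5, 2, 4, 1]
Discordant pairs = inversions in this position sequence.
3: 2, 1 → 2
5: 2, 4, 1 → 3
2: 1 → 1
4: 1 → 1
1: 0
Total: 2 + 3 + 1 + 1 + 0 = 7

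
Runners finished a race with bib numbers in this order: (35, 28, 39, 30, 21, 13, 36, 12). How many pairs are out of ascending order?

Element-by-element contributions:
35 → 28, 30, 21, 13, 12 → 5
28 → 21, 13, 12 → 3
39 → 30, 21, 13, 36, 12 → 5
30 → 21, 13, 12 → 3
21 → 13, 12 → 2
13 → 12 → 1
36 → 12 → 1
12 → none → 0
Sum: 5 + 3 + 5 + 3 + 2 + 1 + 1 + 0 = 20

Inversions: 20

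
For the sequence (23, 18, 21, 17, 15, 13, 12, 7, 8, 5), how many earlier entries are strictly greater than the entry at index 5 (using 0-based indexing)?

5

The element at index 5 is 13.
Elements before it: 23, 18, 21, 17, 15
Those larger than 13: 23, 18, 21, 17, 15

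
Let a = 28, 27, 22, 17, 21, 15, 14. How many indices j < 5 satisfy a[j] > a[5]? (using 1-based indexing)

3 such elements

The element at index 5 is 21.
Elements before it: 28, 27, 22, 17
Those larger than 21: 28, 27, 22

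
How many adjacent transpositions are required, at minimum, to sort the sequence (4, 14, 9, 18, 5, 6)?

Minimum adjacent swaps = number of inversions (each swap of adjacent out-of-order elements removes one inversion and no swap can remove more).
Count inversions — for each element, later elements that are smaller:
4: none → 0
14: 9, 5, 6 → 3
9: 5, 6 → 2
18: 5, 6 → 2
5: none → 0
6: none → 0
Total inversions: 0 + 3 + 2 + 2 + 0 + 0 = 7

7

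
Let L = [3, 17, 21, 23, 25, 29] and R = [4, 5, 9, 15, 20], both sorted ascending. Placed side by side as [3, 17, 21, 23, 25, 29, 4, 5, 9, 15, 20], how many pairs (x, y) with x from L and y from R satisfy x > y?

Take each right-half value and tally the left-half values above it:
r = 4: 17, 21, 23, 25, 29 → 5
r = 5: 17, 21, 23, 25, 29 → 5
r = 9: 17, 21, 23, 25, 29 → 5
r = 15: 17, 21, 23, 25, 29 → 5
r = 20: 21, 23, 25, 29 → 4
Cross-inversions: 5 + 5 + 5 + 5 + 4 = 24

24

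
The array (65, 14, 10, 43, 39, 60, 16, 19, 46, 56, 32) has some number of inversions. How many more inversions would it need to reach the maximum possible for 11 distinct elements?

Maximum inversions for 11 distinct elements is C(11, 2) = 11·10/2 = 55.
Current inversions — for each element, count later smaller elements:
65: 10
14: 1
10: 0
43: 4
39: 3
60: 5
16: 0
19: 0
46: 1
56: 1
32: 0
Current total: 10 + 1 + 0 + 4 + 3 + 5 + 0 + 0 + 1 + 1 + 0 = 25
Shortfall: 55 − 25 = 30

30 inversions short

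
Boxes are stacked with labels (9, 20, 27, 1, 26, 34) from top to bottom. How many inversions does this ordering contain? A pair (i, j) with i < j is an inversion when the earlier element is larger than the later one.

Sweep left to right; for each value list the smaller values that follow it:
9: 1
20: 1
27: 2
1: 0
26: 0
34: 0
Sum: 1 + 1 + 2 + 0 + 0 + 0 = 4

Out-of-order pairs: 4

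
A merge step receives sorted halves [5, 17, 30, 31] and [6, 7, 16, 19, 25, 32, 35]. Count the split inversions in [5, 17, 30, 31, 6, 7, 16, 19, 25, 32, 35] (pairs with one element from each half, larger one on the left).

13 split inversions

Take each right-half value and tally the left-half values above it:
r = 6: 17, 30, 31 → 3
r = 7: 17, 30, 31 → 3
r = 16: 17, 30, 31 → 3
r = 19: 30, 31 → 2
r = 25: 30, 31 → 2
r = 32: none → 0
r = 35: none → 0
Cross-inversions: 3 + 3 + 3 + 2 + 2 + 0 + 0 = 13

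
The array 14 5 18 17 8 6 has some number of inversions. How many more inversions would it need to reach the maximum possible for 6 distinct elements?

6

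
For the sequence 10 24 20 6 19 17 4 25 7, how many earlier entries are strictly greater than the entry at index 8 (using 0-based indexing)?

The element at index 8 is 7.
Elements before it: 10, 24, 20, 6, 19, 17, 4, 25
Those larger than 7: 10, 24, 20, 19, 17, 25

6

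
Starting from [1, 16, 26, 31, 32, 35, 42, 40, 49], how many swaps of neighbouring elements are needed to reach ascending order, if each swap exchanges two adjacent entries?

Minimum adjacent swaps = number of inversions (each swap of adjacent out-of-order elements removes one inversion and no swap can remove more).
Count inversions — for each element, later elements that are smaller:
1: none → 0
16: none → 0
26: none → 0
31: none → 0
32: none → 0
35: none → 0
42: 40 → 1
40: none → 0
49: none → 0
Total inversions: 0 + 0 + 0 + 0 + 0 + 0 + 1 + 0 + 0 = 1

Swaps: 1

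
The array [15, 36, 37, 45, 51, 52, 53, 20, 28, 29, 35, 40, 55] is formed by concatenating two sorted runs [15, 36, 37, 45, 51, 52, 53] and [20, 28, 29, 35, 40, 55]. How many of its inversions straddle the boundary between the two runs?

28

Count, for every r in R, how many entries of L exceed r:
r = 20: 36, 37, 45, 51, 52, 53 → 6
r = 28: 36, 37, 45, 51, 52, 53 → 6
r = 29: 36, 37, 45, 51, 52, 53 → 6
r = 35: 36, 37, 45, 51, 52, 53 → 6
r = 40: 45, 51, 52, 53 → 4
r = 55: none → 0
Cross-inversions: 6 + 6 + 6 + 6 + 4 + 0 = 28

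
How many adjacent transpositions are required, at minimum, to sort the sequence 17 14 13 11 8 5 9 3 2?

34 swaps

Each adjacent swap fixes exactly one inversion, so the minimum swap count equals the number of inversions.
Count inversions — for each element, later elements that are smaller:
17: 14, 13, 11, 8, 5, 9, 3, 2 → 8
14: 13, 11, 8, 5, 9, 3, 2 → 7
13: 11, 8, 5, 9, 3, 2 → 6
11: 8, 5, 9, 3, 2 → 5
8: 5, 3, 2 → 3
5: 3, 2 → 2
9: 3, 2 → 2
3: 2 → 1
2: none → 0
Total inversions: 8 + 7 + 6 + 5 + 3 + 2 + 2 + 1 + 0 = 34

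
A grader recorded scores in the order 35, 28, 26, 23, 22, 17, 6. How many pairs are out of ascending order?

Count, for each position, how many later elements it exceeds:
35: 6
28: 5
26: 4
23: 3
22: 2
17: 1
6: 0
Sum: 6 + 5 + 4 + 3 + 2 + 1 + 0 = 21

There are 21 inversions.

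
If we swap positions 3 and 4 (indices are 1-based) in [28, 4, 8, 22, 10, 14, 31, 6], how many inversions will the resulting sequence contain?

Positions 3 and 4 hold 8 and 22; after swapping, the array is [28, 4, 22, 8, 10, 14, 31, 6].
Sweep left to right; for each value list the smaller values that follow it:
28 → 4, 22, 8, 10, 14, 6 → 6
4 → none → 0
22 → 8, 10, 14, 6 → 4
8 → 6 → 1
10 → 6 → 1
14 → 6 → 1
31 → 6 → 1
6 → none → 0
Sum: 6 + 0 + 4 + 1 + 1 + 1 + 1 + 0 = 14

14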